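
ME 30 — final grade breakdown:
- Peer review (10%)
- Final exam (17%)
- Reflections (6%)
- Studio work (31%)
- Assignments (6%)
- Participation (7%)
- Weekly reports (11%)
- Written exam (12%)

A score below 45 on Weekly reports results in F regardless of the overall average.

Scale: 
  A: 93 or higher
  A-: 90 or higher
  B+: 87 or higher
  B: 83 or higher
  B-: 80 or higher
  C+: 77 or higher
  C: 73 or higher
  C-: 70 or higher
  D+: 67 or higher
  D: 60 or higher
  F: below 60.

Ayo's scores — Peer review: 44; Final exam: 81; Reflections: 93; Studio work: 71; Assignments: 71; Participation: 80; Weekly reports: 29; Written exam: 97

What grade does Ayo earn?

Weekly reports score 29 < 45: minimum not met.
Weighted total:
  Peer review 44 × 0.1 = 4.4
  Final exam 81 × 0.17 = 13.77
  Reflections 93 × 0.06 = 5.58
  Studio work 71 × 0.31 = 22.01
  Assignments 71 × 0.06 = 4.26
  Participation 80 × 0.07 = 5.6
  Weekly reports 29 × 0.11 = 3.19
  Written exam 97 × 0.12 = 11.64
Sum = 70.45
Because the Weekly reports minimum was not met, the result is F.

F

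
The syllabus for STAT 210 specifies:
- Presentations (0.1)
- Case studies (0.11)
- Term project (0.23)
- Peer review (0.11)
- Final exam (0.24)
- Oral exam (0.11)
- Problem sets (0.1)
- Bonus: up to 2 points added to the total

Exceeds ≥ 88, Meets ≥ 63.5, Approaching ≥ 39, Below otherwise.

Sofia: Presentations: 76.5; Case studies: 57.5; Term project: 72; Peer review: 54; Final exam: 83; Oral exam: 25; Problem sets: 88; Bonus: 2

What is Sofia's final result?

Weighted total:
  Presentations 76.5 × 0.1 = 7.65
  Case studies 57.5 × 0.11 = 6.325
  Term project 72 × 0.23 = 16.56
  Peer review 54 × 0.11 = 5.94
  Final exam 83 × 0.24 = 19.92
  Oral exam 25 × 0.11 = 2.75
  Problem sets 88 × 0.1 = 8.8
Sum = 67.945
Bonus: 67.945 + 2 = 69.945
69.945 is ≥ 63.5 and < 88 → Meets

Meets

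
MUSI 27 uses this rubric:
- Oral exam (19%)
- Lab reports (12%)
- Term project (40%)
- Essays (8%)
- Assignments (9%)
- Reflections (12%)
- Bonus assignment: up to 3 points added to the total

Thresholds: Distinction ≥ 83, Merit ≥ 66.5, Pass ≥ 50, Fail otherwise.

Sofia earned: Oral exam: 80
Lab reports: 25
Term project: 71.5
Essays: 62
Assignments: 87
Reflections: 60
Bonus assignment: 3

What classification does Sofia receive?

Weighted total:
  Oral exam 80 × 0.19 = 15.2
  Lab reports 25 × 0.12 = 3
  Term project 71.5 × 0.4 = 28.6
  Essays 62 × 0.08 = 4.96
  Assignments 87 × 0.09 = 7.83
  Reflections 60 × 0.12 = 7.2
Sum = 66.79
Bonus assignment: 66.79 + 3 = 69.79
69.79 is ≥ 66.5 and < 83 → Merit

Merit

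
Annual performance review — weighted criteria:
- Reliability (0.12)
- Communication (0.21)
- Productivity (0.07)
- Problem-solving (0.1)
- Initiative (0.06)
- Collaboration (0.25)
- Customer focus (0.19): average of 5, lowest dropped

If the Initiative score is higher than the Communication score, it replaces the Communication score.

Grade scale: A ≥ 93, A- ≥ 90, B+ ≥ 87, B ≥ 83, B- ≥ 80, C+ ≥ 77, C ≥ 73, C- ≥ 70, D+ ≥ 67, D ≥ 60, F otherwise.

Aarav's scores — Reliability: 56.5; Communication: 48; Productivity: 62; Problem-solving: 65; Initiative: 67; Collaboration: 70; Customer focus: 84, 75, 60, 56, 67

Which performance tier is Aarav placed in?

D

Customer focus: drop 56 → average of remaining 4 = 286/4 = 71.5
Initiative (67) > Communication (48), so Communication counts as 67.
Weighted total:
  Reliability 56.5 × 0.12 = 6.78
  Communication 67 × 0.21 = 14.07
  Productivity 62 × 0.07 = 4.34
  Problem-solving 65 × 0.1 = 6.5
  Initiative 67 × 0.06 = 4.02
  Collaboration 70 × 0.25 = 17.5
  Customer focus 71.5 × 0.19 = 13.585
Sum = 66.795
66.795 is ≥ 60 and < 67 → D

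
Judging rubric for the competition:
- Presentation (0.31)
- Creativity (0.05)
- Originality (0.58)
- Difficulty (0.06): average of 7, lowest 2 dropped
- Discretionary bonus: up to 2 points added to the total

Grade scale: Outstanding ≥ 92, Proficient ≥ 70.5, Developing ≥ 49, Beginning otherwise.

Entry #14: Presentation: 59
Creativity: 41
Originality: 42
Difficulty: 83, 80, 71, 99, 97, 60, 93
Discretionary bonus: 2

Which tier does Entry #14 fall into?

Difficulty: drop 60, 71 → average of remaining 5 = 452/5 = 90.4
Weighted total:
  Presentation 59 × 0.31 = 18.29
  Creativity 41 × 0.05 = 2.05
  Originality 42 × 0.58 = 24.36
  Difficulty 90.4 × 0.06 = 5.424
Sum = 50.124
Discretionary bonus: 50.124 + 2 = 52.124
52.124 is ≥ 49 and < 70.5 → Developing

Developing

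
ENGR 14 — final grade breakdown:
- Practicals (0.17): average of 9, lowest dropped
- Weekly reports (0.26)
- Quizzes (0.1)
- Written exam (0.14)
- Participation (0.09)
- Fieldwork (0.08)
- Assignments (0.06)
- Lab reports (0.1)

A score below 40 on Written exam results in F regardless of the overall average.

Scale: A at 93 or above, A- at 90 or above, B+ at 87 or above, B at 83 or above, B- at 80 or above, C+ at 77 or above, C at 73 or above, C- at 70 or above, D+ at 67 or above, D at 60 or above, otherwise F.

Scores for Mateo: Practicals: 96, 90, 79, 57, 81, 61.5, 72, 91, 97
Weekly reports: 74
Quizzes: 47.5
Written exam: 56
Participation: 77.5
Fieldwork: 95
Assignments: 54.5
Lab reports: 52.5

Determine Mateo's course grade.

Practicals: drop 57 → average of remaining 8 = 667.5/8 = 83.4375
Written exam score 56 ≥ 40: minimum met.
Weighted total:
  Practicals 83.4375 × 0.17 = 14.184375
  Weekly reports 74 × 0.26 = 19.24
  Quizzes 47.5 × 0.1 = 4.75
  Written exam 56 × 0.14 = 7.84
  Participation 77.5 × 0.09 = 6.975
  Fieldwork 95 × 0.08 = 7.6
  Assignments 54.5 × 0.06 = 3.27
  Lab reports 52.5 × 0.1 = 5.25
Sum = 69.109375
69.109375 is ≥ 67 and < 70 → D+

D+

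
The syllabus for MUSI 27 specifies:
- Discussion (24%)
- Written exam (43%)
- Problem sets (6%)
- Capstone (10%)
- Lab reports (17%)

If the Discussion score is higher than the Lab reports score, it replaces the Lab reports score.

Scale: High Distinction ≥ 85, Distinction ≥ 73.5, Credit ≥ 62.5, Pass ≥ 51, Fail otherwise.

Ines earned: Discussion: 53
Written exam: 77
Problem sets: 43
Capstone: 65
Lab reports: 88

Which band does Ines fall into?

Credit

Discussion (53) ≤ Lab reports (88), so Lab reports stays at 88.
Weighted total:
  Discussion 53 × 0.24 = 12.72
  Written exam 77 × 0.43 = 33.11
  Problem sets 43 × 0.06 = 2.58
  Capstone 65 × 0.1 = 6.5
  Lab reports 88 × 0.17 = 14.96
Sum = 69.87
69.87 is ≥ 62.5 and < 73.5 → Credit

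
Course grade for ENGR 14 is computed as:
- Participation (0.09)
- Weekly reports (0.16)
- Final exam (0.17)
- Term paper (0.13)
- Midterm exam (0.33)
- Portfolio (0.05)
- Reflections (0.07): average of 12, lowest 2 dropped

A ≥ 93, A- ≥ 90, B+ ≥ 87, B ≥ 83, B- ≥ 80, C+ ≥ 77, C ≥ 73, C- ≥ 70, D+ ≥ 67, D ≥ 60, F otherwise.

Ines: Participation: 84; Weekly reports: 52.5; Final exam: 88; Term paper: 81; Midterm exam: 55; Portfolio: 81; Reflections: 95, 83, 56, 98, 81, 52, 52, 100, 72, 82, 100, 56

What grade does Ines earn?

D+

Reflections: drop 52, 52 → average of remaining 10 = 823/10 = 82.3
Weighted total:
  Participation 84 × 0.09 = 7.56
  Weekly reports 52.5 × 0.16 = 8.4
  Final exam 88 × 0.17 = 14.96
  Term paper 81 × 0.13 = 10.53
  Midterm exam 55 × 0.33 = 18.15
  Portfolio 81 × 0.05 = 4.05
  Reflections 82.3 × 0.07 = 5.761
Sum = 69.411
69.411 is ≥ 67 and < 70 → D+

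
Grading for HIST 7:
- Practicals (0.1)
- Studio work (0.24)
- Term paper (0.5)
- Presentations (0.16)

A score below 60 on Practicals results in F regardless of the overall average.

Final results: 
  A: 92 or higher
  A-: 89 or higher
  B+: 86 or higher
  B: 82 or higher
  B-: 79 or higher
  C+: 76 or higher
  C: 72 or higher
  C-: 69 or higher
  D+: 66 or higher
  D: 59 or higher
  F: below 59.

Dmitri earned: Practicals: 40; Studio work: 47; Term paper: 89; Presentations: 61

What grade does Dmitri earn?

F

Practicals score 40 < 60: minimum not met.
Weighted total:
  Practicals 40 × 0.1 = 4
  Studio work 47 × 0.24 = 11.28
  Term paper 89 × 0.5 = 44.5
  Presentations 61 × 0.16 = 9.76
Sum = 69.54
Because the Practicals minimum was not met, the result is F.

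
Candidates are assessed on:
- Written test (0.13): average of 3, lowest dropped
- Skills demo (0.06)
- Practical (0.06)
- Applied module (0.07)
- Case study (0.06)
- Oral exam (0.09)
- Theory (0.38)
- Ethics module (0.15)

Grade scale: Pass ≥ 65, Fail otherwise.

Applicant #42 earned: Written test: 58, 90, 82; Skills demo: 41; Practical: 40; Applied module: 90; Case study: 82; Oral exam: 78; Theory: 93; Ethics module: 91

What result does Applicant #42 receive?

Written test: drop 58 → average of remaining 2 = 172/2 = 86
Weighted total:
  Written test 86 × 0.13 = 11.18
  Skills demo 41 × 0.06 = 2.46
  Practical 40 × 0.06 = 2.4
  Applied module 90 × 0.07 = 6.3
  Case study 82 × 0.06 = 4.92
  Oral exam 78 × 0.09 = 7.02
  Theory 93 × 0.38 = 35.34
  Ethics module 91 × 0.15 = 13.65
Sum = 83.27
83.27 ≥ 65 → Pass

Pass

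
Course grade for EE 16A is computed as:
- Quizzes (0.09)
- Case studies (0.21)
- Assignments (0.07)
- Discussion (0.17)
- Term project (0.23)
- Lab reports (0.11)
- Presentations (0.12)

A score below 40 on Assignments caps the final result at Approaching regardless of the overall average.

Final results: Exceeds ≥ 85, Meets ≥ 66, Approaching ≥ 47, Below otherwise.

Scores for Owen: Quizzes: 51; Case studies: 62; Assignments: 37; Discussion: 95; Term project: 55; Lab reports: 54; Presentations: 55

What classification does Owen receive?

Assignments score 37 < 40: minimum not met.
Weighted total:
  Quizzes 51 × 0.09 = 4.59
  Case studies 62 × 0.21 = 13.02
  Assignments 37 × 0.07 = 2.59
  Discussion 95 × 0.17 = 16.15
  Term project 55 × 0.23 = 12.65
  Lab reports 54 × 0.11 = 5.94
  Presentations 55 × 0.12 = 6.6
Sum = 61.54
61.54 would be Approaching; cap at Approaching applies → Approaching.

Approaching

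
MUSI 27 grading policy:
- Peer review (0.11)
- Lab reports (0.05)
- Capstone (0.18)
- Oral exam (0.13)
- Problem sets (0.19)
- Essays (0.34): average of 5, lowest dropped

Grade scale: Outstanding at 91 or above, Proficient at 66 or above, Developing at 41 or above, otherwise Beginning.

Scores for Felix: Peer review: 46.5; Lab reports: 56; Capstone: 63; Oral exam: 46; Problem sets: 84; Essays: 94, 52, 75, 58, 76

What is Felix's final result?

Essays: drop 52 → average of remaining 4 = 303/4 = 75.75
Weighted total:
  Peer review 46.5 × 0.11 = 5.115
  Lab reports 56 × 0.05 = 2.8
  Capstone 63 × 0.18 = 11.34
  Oral exam 46 × 0.13 = 5.98
  Problem sets 84 × 0.19 = 15.96
  Essays 75.75 × 0.34 = 25.755
Sum = 66.95
66.95 is ≥ 66 and < 91 → Proficient

Proficient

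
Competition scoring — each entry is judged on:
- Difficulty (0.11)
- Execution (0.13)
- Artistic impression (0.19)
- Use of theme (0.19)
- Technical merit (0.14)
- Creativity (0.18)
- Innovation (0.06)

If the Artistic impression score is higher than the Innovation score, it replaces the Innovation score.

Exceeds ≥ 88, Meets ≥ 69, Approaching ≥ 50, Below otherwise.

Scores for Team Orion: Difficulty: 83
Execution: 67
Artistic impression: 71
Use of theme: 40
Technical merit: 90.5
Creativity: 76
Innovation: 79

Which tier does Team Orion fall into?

Meets

Artistic impression (71) ≤ Innovation (79), so Innovation stays at 79.
Weighted total:
  Difficulty 83 × 0.11 = 9.13
  Execution 67 × 0.13 = 8.71
  Artistic impression 71 × 0.19 = 13.49
  Use of theme 40 × 0.19 = 7.6
  Technical merit 90.5 × 0.14 = 12.67
  Creativity 76 × 0.18 = 13.68
  Innovation 79 × 0.06 = 4.74
Sum = 70.02
70.02 is ≥ 69 and < 88 → Meets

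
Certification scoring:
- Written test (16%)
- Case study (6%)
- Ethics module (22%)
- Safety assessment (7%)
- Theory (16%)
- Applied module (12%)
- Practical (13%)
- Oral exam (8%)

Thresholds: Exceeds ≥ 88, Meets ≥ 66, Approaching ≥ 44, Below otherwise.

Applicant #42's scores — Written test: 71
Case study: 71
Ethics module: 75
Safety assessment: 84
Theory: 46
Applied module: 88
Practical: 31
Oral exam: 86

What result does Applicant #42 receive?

Meets

Weighted total:
  Written test 71 × 0.16 = 11.36
  Case study 71 × 0.06 = 4.26
  Ethics module 75 × 0.22 = 16.5
  Safety assessment 84 × 0.07 = 5.88
  Theory 46 × 0.16 = 7.36
  Applied module 88 × 0.12 = 10.56
  Practical 31 × 0.13 = 4.03
  Oral exam 86 × 0.08 = 6.88
Sum = 66.83
66.83 is ≥ 66 and < 88 → Meets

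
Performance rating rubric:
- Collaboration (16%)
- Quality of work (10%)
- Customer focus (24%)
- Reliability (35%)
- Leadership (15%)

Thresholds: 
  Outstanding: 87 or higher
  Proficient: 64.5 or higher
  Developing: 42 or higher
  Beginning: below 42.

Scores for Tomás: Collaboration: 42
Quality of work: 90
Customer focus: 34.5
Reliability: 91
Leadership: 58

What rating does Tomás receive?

Proficient

Weighted total:
  Collaboration 42 × 0.16 = 6.72
  Quality of work 90 × 0.1 = 9
  Customer focus 34.5 × 0.24 = 8.28
  Reliability 91 × 0.35 = 31.85
  Leadership 58 × 0.15 = 8.7
Sum = 64.55
64.55 is ≥ 64.5 and < 87 → Proficient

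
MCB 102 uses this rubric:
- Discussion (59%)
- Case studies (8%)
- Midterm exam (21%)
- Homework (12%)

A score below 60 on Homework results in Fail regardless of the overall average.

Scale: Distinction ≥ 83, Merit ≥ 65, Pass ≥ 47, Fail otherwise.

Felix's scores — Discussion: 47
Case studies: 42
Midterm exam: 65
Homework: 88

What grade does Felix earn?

Homework score 88 ≥ 60: minimum met.
Weighted total:
  Discussion 47 × 0.59 = 27.73
  Case studies 42 × 0.08 = 3.36
  Midterm exam 65 × 0.21 = 13.65
  Homework 88 × 0.12 = 10.56
Sum = 55.3
55.3 is ≥ 47 and < 65 → Pass

Pass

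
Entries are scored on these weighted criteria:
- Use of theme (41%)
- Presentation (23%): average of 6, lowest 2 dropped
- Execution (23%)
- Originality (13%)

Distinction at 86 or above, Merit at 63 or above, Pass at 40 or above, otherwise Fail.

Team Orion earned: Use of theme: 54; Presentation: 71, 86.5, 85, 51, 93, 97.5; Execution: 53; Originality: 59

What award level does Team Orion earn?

Pass

Presentation: drop 51, 71 → average of remaining 4 = 362/4 = 90.5
Weighted total:
  Use of theme 54 × 0.41 = 22.14
  Presentation 90.5 × 0.23 = 20.815
  Execution 53 × 0.23 = 12.19
  Originality 59 × 0.13 = 7.67
Sum = 62.815
62.815 is ≥ 40 and < 63 → Pass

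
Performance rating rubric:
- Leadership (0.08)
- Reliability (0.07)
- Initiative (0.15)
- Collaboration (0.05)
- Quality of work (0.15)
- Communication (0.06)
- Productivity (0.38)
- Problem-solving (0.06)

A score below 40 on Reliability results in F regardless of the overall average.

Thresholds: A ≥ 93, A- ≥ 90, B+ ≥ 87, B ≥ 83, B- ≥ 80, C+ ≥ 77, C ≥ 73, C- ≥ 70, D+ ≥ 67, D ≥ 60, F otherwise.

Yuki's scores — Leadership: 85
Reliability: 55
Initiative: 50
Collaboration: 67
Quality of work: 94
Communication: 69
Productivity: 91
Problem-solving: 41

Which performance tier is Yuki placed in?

Reliability score 55 ≥ 40: minimum met.
Weighted total:
  Leadership 85 × 0.08 = 6.8
  Reliability 55 × 0.07 = 3.85
  Initiative 50 × 0.15 = 7.5
  Collaboration 67 × 0.05 = 3.35
  Quality of work 94 × 0.15 = 14.1
  Communication 69 × 0.06 = 4.14
  Productivity 91 × 0.38 = 34.58
  Problem-solving 41 × 0.06 = 2.46
Sum = 76.78
76.78 is ≥ 73 and < 77 → C

C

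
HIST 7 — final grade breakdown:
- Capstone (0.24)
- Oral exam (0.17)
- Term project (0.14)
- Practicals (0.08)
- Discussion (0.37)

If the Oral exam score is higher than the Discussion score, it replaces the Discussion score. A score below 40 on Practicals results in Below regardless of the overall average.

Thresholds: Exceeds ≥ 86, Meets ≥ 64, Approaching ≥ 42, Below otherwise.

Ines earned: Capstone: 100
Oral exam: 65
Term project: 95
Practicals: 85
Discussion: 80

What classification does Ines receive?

Oral exam (65) ≤ Discussion (80), so Discussion stays at 80.
Practicals score 85 ≥ 40: minimum met.
Weighted total:
  Capstone 100 × 0.24 = 24
  Oral exam 65 × 0.17 = 11.05
  Term project 95 × 0.14 = 13.3
  Practicals 85 × 0.08 = 6.8
  Discussion 80 × 0.37 = 29.6
Sum = 84.75
84.75 is ≥ 64 and < 86 → Meets

Meets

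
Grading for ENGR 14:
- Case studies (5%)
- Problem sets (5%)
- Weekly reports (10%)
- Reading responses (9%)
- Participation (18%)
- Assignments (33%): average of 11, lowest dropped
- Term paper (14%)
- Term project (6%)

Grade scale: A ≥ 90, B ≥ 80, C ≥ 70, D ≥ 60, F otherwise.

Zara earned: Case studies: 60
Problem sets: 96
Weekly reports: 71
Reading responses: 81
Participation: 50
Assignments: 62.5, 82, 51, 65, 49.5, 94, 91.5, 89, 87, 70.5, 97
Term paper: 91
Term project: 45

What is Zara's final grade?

C

Assignments: drop 49.5 → average of remaining 10 = 789.5/10 = 78.95
Weighted total:
  Case studies 60 × 0.05 = 3
  Problem sets 96 × 0.05 = 4.8
  Weekly reports 71 × 0.1 = 7.1
  Reading responses 81 × 0.09 = 7.29
  Participation 50 × 0.18 = 9
  Assignments 78.95 × 0.33 = 26.0535
  Term paper 91 × 0.14 = 12.74
  Term project 45 × 0.06 = 2.7
Sum = 72.6835
72.6835 is ≥ 70 and < 80 → C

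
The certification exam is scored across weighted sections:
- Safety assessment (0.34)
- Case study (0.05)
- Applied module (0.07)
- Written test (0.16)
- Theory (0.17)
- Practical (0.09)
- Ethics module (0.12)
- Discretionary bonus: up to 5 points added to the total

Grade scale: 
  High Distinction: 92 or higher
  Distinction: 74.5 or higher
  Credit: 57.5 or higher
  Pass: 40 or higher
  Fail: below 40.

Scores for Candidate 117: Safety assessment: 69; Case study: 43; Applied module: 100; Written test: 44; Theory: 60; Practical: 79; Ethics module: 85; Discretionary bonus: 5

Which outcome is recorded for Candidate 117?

Weighted total:
  Safety assessment 69 × 0.34 = 23.46
  Case study 43 × 0.05 = 2.15
  Applied module 100 × 0.07 = 7
  Written test 44 × 0.16 = 7.04
  Theory 60 × 0.17 = 10.2
  Practical 79 × 0.09 = 7.11
  Ethics module 85 × 0.12 = 10.2
Sum = 67.16
Discretionary bonus: 67.16 + 5 = 72.16
72.16 is ≥ 57.5 and < 74.5 → Credit

Credit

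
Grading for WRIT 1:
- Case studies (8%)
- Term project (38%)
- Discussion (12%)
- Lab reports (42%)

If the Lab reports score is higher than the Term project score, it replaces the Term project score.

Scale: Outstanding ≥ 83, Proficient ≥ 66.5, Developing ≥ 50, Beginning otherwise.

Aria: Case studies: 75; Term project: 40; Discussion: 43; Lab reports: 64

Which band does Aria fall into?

Developing

Lab reports (64) > Term project (40), so Term project counts as 64.
Weighted total:
  Case studies 75 × 0.08 = 6
  Term project 64 × 0.38 = 24.32
  Discussion 43 × 0.12 = 5.16
  Lab reports 64 × 0.42 = 26.88
Sum = 62.36
62.36 is ≥ 50 and < 66.5 → Developing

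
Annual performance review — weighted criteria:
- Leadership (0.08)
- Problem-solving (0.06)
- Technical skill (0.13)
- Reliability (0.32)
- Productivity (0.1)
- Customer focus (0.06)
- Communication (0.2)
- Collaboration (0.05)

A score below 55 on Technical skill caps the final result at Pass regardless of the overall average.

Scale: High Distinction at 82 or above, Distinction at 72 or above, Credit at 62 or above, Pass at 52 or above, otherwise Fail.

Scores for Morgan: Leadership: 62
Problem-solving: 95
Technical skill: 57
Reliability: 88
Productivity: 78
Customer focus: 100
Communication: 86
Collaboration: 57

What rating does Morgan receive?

Technical skill score 57 ≥ 55: minimum met.
Weighted total:
  Leadership 62 × 0.08 = 4.96
  Problem-solving 95 × 0.06 = 5.7
  Technical skill 57 × 0.13 = 7.41
  Reliability 88 × 0.32 = 28.16
  Productivity 78 × 0.1 = 7.8
  Customer focus 100 × 0.06 = 6
  Communication 86 × 0.2 = 17.2
  Collaboration 57 × 0.05 = 2.85
Sum = 80.08
80.08 is ≥ 72 and < 82 → Distinction

Distinction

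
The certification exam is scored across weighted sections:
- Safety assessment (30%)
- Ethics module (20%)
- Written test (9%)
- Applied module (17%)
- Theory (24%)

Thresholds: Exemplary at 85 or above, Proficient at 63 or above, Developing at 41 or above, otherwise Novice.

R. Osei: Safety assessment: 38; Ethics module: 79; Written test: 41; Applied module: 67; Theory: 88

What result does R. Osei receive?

Weighted total:
  Safety assessment 38 × 0.3 = 11.4
  Ethics module 79 × 0.2 = 15.8
  Written test 41 × 0.09 = 3.69
  Applied module 67 × 0.17 = 11.39
  Theory 88 × 0.24 = 21.12
Sum = 63.4
63.4 is ≥ 63 and < 85 → Proficient

Proficient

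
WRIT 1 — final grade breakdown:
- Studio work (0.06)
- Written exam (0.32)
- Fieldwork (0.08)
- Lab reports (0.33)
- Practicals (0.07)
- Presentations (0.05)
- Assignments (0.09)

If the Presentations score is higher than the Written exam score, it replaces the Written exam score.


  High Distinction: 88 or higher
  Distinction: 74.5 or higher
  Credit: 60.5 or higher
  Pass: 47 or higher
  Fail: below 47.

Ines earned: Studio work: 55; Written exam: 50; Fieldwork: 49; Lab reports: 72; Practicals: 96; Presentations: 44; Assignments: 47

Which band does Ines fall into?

Presentations (44) ≤ Written exam (50), so Written exam stays at 50.
Weighted total:
  Studio work 55 × 0.06 = 3.3
  Written exam 50 × 0.32 = 16
  Fieldwork 49 × 0.08 = 3.92
  Lab reports 72 × 0.33 = 23.76
  Practicals 96 × 0.07 = 6.72
  Presentations 44 × 0.05 = 2.2
  Assignments 47 × 0.09 = 4.23
Sum = 60.13
60.13 is ≥ 47 and < 60.5 → Pass

Pass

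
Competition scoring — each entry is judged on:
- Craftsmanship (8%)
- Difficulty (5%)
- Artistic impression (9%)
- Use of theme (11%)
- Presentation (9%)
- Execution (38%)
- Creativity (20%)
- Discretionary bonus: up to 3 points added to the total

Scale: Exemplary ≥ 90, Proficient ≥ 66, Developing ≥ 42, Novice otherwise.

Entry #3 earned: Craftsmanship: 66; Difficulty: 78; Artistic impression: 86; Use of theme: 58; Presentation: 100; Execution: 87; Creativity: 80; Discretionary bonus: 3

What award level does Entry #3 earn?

Weighted total:
  Craftsmanship 66 × 0.08 = 5.28
  Difficulty 78 × 0.05 = 3.9
  Artistic impression 86 × 0.09 = 7.74
  Use of theme 58 × 0.11 = 6.38
  Presentation 100 × 0.09 = 9
  Execution 87 × 0.38 = 33.06
  Creativity 80 × 0.2 = 16
Sum = 81.36
Discretionary bonus: 81.36 + 3 = 84.36
84.36 is ≥ 66 and < 90 → Proficient

Proficient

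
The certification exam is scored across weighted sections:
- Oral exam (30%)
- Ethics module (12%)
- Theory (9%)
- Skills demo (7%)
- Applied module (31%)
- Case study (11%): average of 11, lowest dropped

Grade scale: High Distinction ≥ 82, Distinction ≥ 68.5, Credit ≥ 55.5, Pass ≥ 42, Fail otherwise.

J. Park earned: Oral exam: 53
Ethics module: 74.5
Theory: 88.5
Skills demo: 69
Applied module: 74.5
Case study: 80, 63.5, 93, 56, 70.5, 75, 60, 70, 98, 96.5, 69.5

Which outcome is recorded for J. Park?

Distinction

Case study: drop 56 → average of remaining 10 = 776/10 = 77.6
Weighted total:
  Oral exam 53 × 0.3 = 15.9
  Ethics module 74.5 × 0.12 = 8.94
  Theory 88.5 × 0.09 = 7.965
  Skills demo 69 × 0.07 = 4.83
  Applied module 74.5 × 0.31 = 23.095
  Case study 77.6 × 0.11 = 8.536
Sum = 69.266
69.266 is ≥ 68.5 and < 82 → Distinction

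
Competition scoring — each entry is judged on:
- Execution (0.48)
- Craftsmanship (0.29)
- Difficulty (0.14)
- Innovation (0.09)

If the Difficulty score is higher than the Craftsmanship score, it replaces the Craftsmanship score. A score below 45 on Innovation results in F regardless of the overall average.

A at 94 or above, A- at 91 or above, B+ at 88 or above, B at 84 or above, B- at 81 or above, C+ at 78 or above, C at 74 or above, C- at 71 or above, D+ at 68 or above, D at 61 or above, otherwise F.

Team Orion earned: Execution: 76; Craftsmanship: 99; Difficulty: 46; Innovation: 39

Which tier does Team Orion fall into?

Difficulty (46) ≤ Craftsmanship (99), so Craftsmanship stays at 99.
Innovation score 39 < 45: minimum not met.
Weighted total:
  Execution 76 × 0.48 = 36.48
  Craftsmanship 99 × 0.29 = 28.71
  Difficulty 46 × 0.14 = 6.44
  Innovation 39 × 0.09 = 3.51
Sum = 75.14
Because the Innovation minimum was not met, the result is F.

F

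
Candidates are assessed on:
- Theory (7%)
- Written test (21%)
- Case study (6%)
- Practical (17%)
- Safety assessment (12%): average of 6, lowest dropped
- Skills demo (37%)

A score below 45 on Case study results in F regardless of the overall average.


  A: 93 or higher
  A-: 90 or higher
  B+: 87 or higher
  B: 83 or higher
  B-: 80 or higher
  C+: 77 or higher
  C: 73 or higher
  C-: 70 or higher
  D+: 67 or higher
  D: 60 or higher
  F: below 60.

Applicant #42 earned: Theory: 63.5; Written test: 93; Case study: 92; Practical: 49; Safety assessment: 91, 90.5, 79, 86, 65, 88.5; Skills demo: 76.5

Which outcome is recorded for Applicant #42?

C

Safety assessment: drop 65 → average of remaining 5 = 435/5 = 87
Case study score 92 ≥ 45: minimum met.
Weighted total:
  Theory 63.5 × 0.07 = 4.445
  Written test 93 × 0.21 = 19.53
  Case study 92 × 0.06 = 5.52
  Practical 49 × 0.17 = 8.33
  Safety assessment 87 × 0.12 = 10.44
  Skills demo 76.5 × 0.37 = 28.305
Sum = 76.57
76.57 is ≥ 73 and < 77 → C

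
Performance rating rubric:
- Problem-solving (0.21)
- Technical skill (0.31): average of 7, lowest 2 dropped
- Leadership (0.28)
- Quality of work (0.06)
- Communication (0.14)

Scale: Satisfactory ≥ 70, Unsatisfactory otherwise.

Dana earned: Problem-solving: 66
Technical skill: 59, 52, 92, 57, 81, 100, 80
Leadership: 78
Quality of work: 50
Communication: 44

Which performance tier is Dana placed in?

Satisfactory

Technical skill: drop 52, 57 → average of remaining 5 = 412/5 = 82.4
Weighted total:
  Problem-solving 66 × 0.21 = 13.86
  Technical skill 82.4 × 0.31 = 25.544
  Leadership 78 × 0.28 = 21.84
  Quality of work 50 × 0.06 = 3
  Communication 44 × 0.14 = 6.16
Sum = 70.404
70.404 ≥ 70 → Satisfactory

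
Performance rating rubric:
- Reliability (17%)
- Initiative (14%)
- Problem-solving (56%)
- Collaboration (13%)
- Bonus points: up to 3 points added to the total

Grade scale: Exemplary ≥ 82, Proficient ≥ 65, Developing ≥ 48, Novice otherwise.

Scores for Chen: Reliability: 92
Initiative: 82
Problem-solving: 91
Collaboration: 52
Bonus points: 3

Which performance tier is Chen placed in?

Exemplary

Weighted total:
  Reliability 92 × 0.17 = 15.64
  Initiative 82 × 0.14 = 11.48
  Problem-solving 91 × 0.56 = 50.96
  Collaboration 52 × 0.13 = 6.76
Sum = 84.84
Bonus points: 84.84 + 3 = 87.84
87.84 ≥ 82 → Exemplary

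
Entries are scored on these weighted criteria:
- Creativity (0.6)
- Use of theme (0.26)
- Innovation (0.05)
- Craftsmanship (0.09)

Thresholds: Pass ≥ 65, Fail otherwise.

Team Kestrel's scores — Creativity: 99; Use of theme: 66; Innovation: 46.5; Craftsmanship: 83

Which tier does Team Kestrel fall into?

Pass

Weighted total:
  Creativity 99 × 0.6 = 59.4
  Use of theme 66 × 0.26 = 17.16
  Innovation 46.5 × 0.05 = 2.325
  Craftsmanship 83 × 0.09 = 7.47
Sum = 86.355
86.355 ≥ 65 → Pass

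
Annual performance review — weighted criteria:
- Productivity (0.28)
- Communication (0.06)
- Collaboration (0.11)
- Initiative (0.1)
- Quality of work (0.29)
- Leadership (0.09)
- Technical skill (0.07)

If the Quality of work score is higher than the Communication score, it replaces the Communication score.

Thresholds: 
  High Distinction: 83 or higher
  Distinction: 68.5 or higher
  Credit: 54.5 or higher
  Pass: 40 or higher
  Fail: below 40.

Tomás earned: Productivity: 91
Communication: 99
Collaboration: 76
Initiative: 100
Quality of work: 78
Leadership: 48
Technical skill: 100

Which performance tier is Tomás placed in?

Quality of work (78) ≤ Communication (99), so Communication stays at 99.
Weighted total:
  Productivity 91 × 0.28 = 25.48
  Communication 99 × 0.06 = 5.94
  Collaboration 76 × 0.11 = 8.36
  Initiative 100 × 0.1 = 10
  Quality of work 78 × 0.29 = 22.62
  Leadership 48 × 0.09 = 4.32
  Technical skill 100 × 0.07 = 7
Sum = 83.72
83.72 ≥ 83 → High Distinction

High Distinction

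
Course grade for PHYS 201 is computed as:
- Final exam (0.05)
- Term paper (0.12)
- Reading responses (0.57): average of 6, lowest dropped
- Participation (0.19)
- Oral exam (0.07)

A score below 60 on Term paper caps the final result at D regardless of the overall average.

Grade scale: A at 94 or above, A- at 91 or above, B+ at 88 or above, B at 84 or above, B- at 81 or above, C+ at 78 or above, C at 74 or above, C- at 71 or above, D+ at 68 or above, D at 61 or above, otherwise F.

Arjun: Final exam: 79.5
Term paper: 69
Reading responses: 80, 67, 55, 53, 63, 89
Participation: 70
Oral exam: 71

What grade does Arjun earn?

D+

Reading responses: drop 53 → average of remaining 5 = 354/5 = 70.8
Term paper score 69 ≥ 60: minimum met.
Weighted total:
  Final exam 79.5 × 0.05 = 3.975
  Term paper 69 × 0.12 = 8.28
  Reading responses 70.8 × 0.57 = 40.356
  Participation 70 × 0.19 = 13.3
  Oral exam 71 × 0.07 = 4.97
Sum = 70.881
70.881 is ≥ 68 and < 71 → D+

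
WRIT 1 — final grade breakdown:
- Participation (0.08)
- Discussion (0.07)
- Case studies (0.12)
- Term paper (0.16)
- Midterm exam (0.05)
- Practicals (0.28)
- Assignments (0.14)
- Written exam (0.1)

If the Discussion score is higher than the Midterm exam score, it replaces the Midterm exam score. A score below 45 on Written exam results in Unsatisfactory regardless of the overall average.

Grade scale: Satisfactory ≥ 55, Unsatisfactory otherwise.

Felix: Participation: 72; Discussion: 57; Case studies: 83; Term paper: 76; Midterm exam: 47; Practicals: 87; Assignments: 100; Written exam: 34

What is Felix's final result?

Discussion (57) > Midterm exam (47), so Midterm exam counts as 57.
Written exam score 34 < 45: minimum not met.
Weighted total:
  Participation 72 × 0.08 = 5.76
  Discussion 57 × 0.07 = 3.99
  Case studies 83 × 0.12 = 9.96
  Term paper 76 × 0.16 = 12.16
  Midterm exam 57 × 0.05 = 2.85
  Practicals 87 × 0.28 = 24.36
  Assignments 100 × 0.14 = 14
  Written exam 34 × 0.1 = 3.4
Sum = 76.48
Because the Written exam minimum was not met, the result is Unsatisfactory.

Unsatisfactory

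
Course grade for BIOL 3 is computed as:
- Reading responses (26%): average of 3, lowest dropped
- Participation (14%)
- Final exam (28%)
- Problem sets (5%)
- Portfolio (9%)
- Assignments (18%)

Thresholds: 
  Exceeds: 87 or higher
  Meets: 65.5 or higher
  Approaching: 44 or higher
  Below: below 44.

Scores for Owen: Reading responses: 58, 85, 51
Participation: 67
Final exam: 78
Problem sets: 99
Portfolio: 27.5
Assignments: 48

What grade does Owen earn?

Reading responses: drop 51 → average of remaining 2 = 143/2 = 71.5
Weighted total:
  Reading responses 71.5 × 0.26 = 18.59
  Participation 67 × 0.14 = 9.38
  Final exam 78 × 0.28 = 21.84
  Problem sets 99 × 0.05 = 4.95
  Portfolio 27.5 × 0.09 = 2.475
  Assignments 48 × 0.18 = 8.64
Sum = 65.875
65.875 is ≥ 65.5 and < 87 → Meets

Meets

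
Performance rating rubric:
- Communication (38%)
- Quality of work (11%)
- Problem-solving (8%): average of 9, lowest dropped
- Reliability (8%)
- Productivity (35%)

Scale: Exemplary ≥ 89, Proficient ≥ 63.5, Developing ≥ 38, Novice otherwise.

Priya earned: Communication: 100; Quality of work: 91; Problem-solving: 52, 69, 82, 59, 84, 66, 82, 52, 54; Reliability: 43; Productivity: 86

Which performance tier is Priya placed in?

Proficient

Problem-solving: drop 52 → average of remaining 8 = 548/8 = 68.5
Weighted total:
  Communication 100 × 0.38 = 38
  Quality of work 91 × 0.11 = 10.01
  Problem-solving 68.5 × 0.08 = 5.48
  Reliability 43 × 0.08 = 3.44
  Productivity 86 × 0.35 = 30.1
Sum = 87.03
87.03 is ≥ 63.5 and < 89 → Proficient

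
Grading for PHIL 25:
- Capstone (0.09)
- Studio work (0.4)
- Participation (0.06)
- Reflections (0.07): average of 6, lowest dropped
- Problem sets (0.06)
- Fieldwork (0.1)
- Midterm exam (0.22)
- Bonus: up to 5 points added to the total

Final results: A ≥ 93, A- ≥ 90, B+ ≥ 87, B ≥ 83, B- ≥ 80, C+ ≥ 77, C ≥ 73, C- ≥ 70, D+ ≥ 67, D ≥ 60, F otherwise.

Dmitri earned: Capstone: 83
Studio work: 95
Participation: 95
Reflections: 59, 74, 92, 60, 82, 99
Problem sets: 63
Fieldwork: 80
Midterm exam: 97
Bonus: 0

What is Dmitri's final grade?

B+

Reflections: drop 59 → average of remaining 5 = 407/5 = 81.4
Weighted total:
  Capstone 83 × 0.09 = 7.47
  Studio work 95 × 0.4 = 38
  Participation 95 × 0.06 = 5.7
  Reflections 81.4 × 0.07 = 5.698
  Problem sets 63 × 0.06 = 3.78
  Fieldwork 80 × 0.1 = 8
  Midterm exam 97 × 0.22 = 21.34
Sum = 89.988
Bonus: 89.988 + 0 = 89.988
89.988 is ≥ 87 and < 90 → B+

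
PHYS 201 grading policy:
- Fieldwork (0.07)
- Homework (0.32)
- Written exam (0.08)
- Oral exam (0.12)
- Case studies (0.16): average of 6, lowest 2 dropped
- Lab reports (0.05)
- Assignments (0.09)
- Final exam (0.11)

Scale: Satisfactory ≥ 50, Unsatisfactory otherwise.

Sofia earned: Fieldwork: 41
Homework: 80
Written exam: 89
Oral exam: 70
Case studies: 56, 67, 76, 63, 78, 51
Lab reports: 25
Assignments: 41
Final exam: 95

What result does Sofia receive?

Case studies: drop 51, 56 → average of remaining 4 = 284/4 = 71
Weighted total:
  Fieldwork 41 × 0.07 = 2.87
  Homework 80 × 0.32 = 25.6
  Written exam 89 × 0.08 = 7.12
  Oral exam 70 × 0.12 = 8.4
  Case studies 71 × 0.16 = 11.36
  Lab reports 25 × 0.05 = 1.25
  Assignments 41 × 0.09 = 3.69
  Final exam 95 × 0.11 = 10.45
Sum = 70.74
70.74 ≥ 50 → Satisfactory

Satisfactory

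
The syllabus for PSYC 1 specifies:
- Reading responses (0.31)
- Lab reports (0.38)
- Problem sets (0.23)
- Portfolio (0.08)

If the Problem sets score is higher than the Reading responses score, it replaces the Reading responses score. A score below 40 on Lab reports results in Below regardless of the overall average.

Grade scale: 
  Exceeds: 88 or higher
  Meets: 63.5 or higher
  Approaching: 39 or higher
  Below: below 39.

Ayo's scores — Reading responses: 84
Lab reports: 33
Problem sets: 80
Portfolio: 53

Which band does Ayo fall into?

Problem sets (80) ≤ Reading responses (84), so Reading responses stays at 84.
Lab reports score 33 < 40: minimum not met.
Weighted total:
  Reading responses 84 × 0.31 = 26.04
  Lab reports 33 × 0.38 = 12.54
  Problem sets 80 × 0.23 = 18.4
  Portfolio 53 × 0.08 = 4.24
Sum = 61.22
Because the Lab reports minimum was not met, the result is Below.

Below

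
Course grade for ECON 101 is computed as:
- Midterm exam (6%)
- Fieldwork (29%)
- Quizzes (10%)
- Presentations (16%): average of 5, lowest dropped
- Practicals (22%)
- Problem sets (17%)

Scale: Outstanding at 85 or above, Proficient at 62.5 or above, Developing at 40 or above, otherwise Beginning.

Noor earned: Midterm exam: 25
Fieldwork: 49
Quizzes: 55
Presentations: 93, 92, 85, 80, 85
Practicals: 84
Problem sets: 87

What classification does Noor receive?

Presentations: drop 80 → average of remaining 4 = 355/4 = 88.75
Weighted total:
  Midterm exam 25 × 0.06 = 1.5
  Fieldwork 49 × 0.29 = 14.21
  Quizzes 55 × 0.1 = 5.5
  Presentations 88.75 × 0.16 = 14.2
  Practicals 84 × 0.22 = 18.48
  Problem sets 87 × 0.17 = 14.79
Sum = 68.68
68.68 is ≥ 62.5 and < 85 → Proficient

Proficient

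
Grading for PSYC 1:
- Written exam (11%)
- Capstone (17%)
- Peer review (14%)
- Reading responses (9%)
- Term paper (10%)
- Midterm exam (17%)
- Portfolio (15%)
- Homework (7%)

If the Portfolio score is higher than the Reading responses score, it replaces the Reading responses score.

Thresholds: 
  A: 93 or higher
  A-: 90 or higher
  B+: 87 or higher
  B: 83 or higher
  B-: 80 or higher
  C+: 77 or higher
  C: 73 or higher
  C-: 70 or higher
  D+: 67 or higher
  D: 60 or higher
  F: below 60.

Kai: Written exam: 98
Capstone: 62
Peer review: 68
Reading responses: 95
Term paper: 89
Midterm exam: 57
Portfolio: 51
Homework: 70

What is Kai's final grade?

C-

Portfolio (51) ≤ Reading responses (95), so Reading responses stays at 95.
Weighted total:
  Written exam 98 × 0.11 = 10.78
  Capstone 62 × 0.17 = 10.54
  Peer review 68 × 0.14 = 9.52
  Reading responses 95 × 0.09 = 8.55
  Term paper 89 × 0.1 = 8.9
  Midterm exam 57 × 0.17 = 9.69
  Portfolio 51 × 0.15 = 7.65
  Homework 70 × 0.07 = 4.9
Sum = 70.53
70.53 is ≥ 70 and < 73 → C-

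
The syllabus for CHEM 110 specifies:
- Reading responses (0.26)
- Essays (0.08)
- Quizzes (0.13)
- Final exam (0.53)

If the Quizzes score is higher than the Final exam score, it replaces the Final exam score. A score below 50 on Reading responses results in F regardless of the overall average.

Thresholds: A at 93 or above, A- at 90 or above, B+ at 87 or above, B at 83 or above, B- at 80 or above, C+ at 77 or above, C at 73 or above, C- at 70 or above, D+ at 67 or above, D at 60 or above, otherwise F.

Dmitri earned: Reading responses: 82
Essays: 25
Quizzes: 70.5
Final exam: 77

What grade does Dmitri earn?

Quizzes (70.5) ≤ Final exam (77), so Final exam stays at 77.
Reading responses score 82 ≥ 50: minimum met.
Weighted total:
  Reading responses 82 × 0.26 = 21.32
  Essays 25 × 0.08 = 2
  Quizzes 70.5 × 0.13 = 9.165
  Final exam 77 × 0.53 = 40.81
Sum = 73.295
73.295 is ≥ 73 and < 77 → C

C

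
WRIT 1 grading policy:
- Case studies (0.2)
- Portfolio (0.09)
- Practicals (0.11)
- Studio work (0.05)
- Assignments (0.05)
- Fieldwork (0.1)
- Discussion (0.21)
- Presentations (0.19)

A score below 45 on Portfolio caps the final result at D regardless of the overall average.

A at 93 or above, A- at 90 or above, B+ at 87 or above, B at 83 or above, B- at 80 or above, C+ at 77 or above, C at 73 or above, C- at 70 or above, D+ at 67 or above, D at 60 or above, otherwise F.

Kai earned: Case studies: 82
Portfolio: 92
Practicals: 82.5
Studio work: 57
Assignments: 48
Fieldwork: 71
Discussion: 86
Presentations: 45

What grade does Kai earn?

C-

Portfolio score 92 ≥ 45: minimum met.
Weighted total:
  Case studies 82 × 0.2 = 16.4
  Portfolio 92 × 0.09 = 8.28
  Practicals 82.5 × 0.11 = 9.075
  Studio work 57 × 0.05 = 2.85
  Assignments 48 × 0.05 = 2.4
  Fieldwork 71 × 0.1 = 7.1
  Discussion 86 × 0.21 = 18.06
  Presentations 45 × 0.19 = 8.55
Sum = 72.715
72.715 is ≥ 70 and < 73 → C-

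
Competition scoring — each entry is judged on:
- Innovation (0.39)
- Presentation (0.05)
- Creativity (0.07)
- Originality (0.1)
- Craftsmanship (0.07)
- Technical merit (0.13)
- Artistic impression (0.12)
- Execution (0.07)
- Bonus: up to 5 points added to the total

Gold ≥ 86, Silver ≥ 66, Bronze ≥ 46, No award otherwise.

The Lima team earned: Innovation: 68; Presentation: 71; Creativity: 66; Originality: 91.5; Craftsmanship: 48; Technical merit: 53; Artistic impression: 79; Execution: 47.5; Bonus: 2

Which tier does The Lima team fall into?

Weighted total:
  Innovation 68 × 0.39 = 26.52
  Presentation 71 × 0.05 = 3.55
  Creativity 66 × 0.07 = 4.62
  Originality 91.5 × 0.1 = 9.15
  Craftsmanship 48 × 0.07 = 3.36
  Technical merit 53 × 0.13 = 6.89
  Artistic impression 79 × 0.12 = 9.48
  Execution 47.5 × 0.07 = 3.325
Sum = 66.895
Bonus: 66.895 + 2 = 68.895
68.895 is ≥ 66 and < 86 → Silver

Silver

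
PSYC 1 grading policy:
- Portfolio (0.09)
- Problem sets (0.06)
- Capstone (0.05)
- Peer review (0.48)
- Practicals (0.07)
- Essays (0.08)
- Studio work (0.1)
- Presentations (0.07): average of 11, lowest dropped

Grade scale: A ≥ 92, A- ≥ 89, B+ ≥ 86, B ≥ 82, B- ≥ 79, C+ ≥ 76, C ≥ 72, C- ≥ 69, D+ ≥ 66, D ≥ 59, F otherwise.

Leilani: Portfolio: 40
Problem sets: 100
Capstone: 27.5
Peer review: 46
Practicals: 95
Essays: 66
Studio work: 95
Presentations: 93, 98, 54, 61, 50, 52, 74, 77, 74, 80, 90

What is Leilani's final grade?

Presentations: drop 50 → average of remaining 10 = 753/10 = 75.3
Weighted total:
  Portfolio 40 × 0.09 = 3.6
  Problem sets 100 × 0.06 = 6
  Capstone 27.5 × 0.05 = 1.375
  Peer review 46 × 0.48 = 22.08
  Practicals 95 × 0.07 = 6.65
  Essays 66 × 0.08 = 5.28
  Studio work 95 × 0.1 = 9.5
  Presentations 75.3 × 0.07 = 5.271
Sum = 59.756
59.756 is ≥ 59 and < 66 → D

D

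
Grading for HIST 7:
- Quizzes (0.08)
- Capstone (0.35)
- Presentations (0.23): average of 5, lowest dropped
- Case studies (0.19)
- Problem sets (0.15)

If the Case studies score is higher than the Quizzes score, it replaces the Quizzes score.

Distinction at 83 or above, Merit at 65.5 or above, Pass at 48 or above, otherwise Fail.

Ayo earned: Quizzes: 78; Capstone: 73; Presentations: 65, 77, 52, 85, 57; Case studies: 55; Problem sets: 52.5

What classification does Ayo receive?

Merit

Presentations: drop 52 → average of remaining 4 = 284/4 = 71
Case studies (55) ≤ Quizzes (78), so Quizzes stays at 78.
Weighted total:
  Quizzes 78 × 0.08 = 6.24
  Capstone 73 × 0.35 = 25.55
  Presentations 71 × 0.23 = 16.33
  Case studies 55 × 0.19 = 10.45
  Problem sets 52.5 × 0.15 = 7.875
Sum = 66.445
66.445 is ≥ 65.5 and < 83 → Merit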